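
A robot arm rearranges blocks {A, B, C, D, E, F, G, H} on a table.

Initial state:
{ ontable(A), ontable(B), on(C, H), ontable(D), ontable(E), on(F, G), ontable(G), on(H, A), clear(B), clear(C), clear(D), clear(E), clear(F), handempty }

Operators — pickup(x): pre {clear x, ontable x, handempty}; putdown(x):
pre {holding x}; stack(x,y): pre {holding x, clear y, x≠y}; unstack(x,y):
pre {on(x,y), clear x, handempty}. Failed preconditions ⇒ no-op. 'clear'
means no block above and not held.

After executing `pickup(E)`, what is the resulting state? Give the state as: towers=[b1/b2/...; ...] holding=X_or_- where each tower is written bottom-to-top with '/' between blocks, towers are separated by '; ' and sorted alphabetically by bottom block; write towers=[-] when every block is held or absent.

towers=[A/H/C; B; D; G/F] holding=E

before: towers=[A/H/C; B; D; E; G/F] holding=-
pre[pickup(E)]: clear(E) ok, ontable(E) ok, handempty ok
all met → apply pickup(E)
after:  towers=[A/H/C; B; D; G/F] holding=E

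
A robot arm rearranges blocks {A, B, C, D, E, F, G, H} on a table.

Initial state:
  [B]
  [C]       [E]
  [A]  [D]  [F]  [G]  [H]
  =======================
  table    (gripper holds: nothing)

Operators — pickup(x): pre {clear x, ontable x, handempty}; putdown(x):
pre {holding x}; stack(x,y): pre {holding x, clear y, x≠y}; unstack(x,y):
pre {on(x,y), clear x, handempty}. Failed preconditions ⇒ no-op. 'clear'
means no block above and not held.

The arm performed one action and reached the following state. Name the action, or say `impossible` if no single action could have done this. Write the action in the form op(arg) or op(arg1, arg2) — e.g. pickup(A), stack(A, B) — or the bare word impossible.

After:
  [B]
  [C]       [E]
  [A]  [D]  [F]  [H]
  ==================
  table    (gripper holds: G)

pickup(G)

target: towers=[A/C/B; D; F/E; H] holding=G
         pickup(G) → towers=[A/C/B; D; F/E; H] holding=G  ← match
     unstack(E, F) → towers=[A/C/B; D; F; G; H] holding=E
         pickup(H) → towers=[A/C/B; D; F/E; G] holding=H
     unstack(B, C) → towers=[A/C; D; F/E; G; H] holding=B
         pickup(D) → towers=[A/C/B; F/E; G; H] holding=D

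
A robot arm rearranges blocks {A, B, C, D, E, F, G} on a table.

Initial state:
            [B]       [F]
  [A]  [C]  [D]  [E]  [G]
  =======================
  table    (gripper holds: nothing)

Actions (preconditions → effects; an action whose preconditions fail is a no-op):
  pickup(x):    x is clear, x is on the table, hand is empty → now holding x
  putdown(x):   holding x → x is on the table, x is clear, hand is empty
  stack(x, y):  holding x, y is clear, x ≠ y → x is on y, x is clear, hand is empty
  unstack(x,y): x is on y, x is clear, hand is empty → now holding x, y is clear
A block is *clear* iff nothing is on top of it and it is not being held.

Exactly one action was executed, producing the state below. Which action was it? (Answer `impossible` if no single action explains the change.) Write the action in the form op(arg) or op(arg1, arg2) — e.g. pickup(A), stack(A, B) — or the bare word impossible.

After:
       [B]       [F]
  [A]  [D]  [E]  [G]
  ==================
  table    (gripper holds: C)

target: towers=[A; D/B; E; G/F] holding=C
     unstack(B, D) → towers=[A; C; D; E; G/F] holding=B
     unstack(F, G) → towers=[A; C; D/B; E; G] holding=F
         pickup(A) → towers=[C; D/B; E; G/F] holding=A
         pickup(E) → towers=[A; C; D/B; G/F] holding=E
         pickup(C) → towers=[A; D/B; E; G/F] holding=C  ← match

pickup(C)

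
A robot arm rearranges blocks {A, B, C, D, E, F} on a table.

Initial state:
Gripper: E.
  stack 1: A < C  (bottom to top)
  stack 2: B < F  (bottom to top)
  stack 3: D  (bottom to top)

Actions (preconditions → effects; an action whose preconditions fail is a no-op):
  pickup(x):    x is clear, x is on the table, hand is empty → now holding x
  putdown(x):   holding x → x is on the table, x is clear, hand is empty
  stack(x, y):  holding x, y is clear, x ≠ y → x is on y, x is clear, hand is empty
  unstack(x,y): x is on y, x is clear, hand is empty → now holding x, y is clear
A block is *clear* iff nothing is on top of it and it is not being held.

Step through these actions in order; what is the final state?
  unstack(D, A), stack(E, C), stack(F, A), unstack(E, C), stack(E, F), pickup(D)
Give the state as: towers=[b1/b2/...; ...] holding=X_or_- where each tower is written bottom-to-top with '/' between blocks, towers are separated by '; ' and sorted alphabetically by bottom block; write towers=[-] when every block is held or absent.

step 1 (unstack(D, A)) [no-op]: towers=[A/C; B/F; D] holding=E
step 2 (stack(E, C)): towers=[A/C/E; B/F; D] holding=-
step 3 (stack(F, A)) [no-op]: towers=[A/C/E; B/F; D] holding=-
step 4 (unstack(E, C)): towers=[A/C; B/F; D] holding=E
step 5 (stack(E, F)): towers=[A/C; B/F/E; D] holding=-
step 6 (pickup(D)): towers=[A/C; B/F/E] holding=D

towers=[A/C; B/F/E] holding=D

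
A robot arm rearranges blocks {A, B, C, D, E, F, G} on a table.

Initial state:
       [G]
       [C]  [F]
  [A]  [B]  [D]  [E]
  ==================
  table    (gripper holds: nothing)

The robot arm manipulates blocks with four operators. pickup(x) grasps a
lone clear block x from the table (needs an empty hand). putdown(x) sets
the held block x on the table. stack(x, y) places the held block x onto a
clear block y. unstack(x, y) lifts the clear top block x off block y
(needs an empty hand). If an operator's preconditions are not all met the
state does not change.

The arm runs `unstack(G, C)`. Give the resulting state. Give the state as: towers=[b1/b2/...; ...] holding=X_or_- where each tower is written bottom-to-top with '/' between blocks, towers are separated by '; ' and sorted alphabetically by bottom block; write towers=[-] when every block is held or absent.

before: towers=[A; B/C/G; D/F; E] holding=-
pre[unstack(G, C)]: on(G,C) yes, clear(G) yes, handempty yes
all met → apply unstack(G, C)
after:  towers=[A; B/C; D/F; E] holding=G

towers=[A; B/C; D/F; E] holding=G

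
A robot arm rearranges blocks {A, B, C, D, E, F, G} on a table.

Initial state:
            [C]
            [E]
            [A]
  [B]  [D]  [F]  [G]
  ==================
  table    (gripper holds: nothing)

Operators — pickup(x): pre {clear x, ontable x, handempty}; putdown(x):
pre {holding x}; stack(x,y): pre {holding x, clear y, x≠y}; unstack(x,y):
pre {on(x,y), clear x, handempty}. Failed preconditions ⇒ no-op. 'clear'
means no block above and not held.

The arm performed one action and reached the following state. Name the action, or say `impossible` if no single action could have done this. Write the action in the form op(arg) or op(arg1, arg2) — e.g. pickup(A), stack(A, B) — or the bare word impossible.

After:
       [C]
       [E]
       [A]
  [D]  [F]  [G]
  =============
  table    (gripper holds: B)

pickup(B)

target: towers=[D; F/A/E/C; G] holding=B
         pickup(B) → towers=[D; F/A/E/C; G] holding=B  ← match
         pickup(G) → towers=[B; D; F/A/E/C] holding=G
         pickup(D) → towers=[B; F/A/E/C; G] holding=D
     unstack(C, E) → towers=[B; D; F/A/E; G] holding=C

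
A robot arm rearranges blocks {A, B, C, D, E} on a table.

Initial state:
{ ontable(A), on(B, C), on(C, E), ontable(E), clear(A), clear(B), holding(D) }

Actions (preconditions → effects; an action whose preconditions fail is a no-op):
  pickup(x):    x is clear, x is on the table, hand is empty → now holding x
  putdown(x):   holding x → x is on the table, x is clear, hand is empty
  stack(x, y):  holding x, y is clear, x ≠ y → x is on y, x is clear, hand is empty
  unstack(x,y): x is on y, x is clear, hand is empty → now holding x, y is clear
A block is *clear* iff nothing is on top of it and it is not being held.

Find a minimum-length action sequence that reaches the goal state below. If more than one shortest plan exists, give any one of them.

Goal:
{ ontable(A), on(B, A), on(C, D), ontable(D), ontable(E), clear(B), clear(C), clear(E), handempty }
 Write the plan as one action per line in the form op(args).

step 1 (putdown(D)): towers=[A; D; E/C/B] holding=-
step 2 (unstack(B, C)): towers=[A; D; E/C] holding=B
step 3 (stack(B, A)): towers=[A/B; D; E/C] holding=-
step 4 (unstack(C, E)): towers=[A/B; D; E] holding=C
step 5 (stack(C, D)): towers=[A/B; D/C; E] holding=-
goal check: towers=[A/B; D/C; E] holding=- — reached (length 5, optimal by BFS)

putdown(D)
unstack(B, C)
stack(B, A)
unstack(C, E)
stack(C, D)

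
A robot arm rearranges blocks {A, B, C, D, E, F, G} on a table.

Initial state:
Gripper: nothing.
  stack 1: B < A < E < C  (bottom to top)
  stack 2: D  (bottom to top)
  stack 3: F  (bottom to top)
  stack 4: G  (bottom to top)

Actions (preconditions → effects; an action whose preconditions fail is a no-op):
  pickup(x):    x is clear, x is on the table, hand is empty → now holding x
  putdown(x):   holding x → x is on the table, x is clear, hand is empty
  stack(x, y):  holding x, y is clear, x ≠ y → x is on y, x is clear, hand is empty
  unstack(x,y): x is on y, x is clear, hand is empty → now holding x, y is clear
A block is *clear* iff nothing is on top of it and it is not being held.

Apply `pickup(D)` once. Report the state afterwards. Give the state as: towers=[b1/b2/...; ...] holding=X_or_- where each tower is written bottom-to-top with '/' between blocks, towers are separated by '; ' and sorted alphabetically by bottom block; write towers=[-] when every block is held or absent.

before: towers=[B/A/E/C; D; F; G] holding=-
pre[pickup(D)]: clear(D) ✓, ontable(D) ✓, handempty ✓
all met → apply pickup(D)
after:  towers=[B/A/E/C; F; G] holding=D

towers=[B/A/E/C; F; G] holding=D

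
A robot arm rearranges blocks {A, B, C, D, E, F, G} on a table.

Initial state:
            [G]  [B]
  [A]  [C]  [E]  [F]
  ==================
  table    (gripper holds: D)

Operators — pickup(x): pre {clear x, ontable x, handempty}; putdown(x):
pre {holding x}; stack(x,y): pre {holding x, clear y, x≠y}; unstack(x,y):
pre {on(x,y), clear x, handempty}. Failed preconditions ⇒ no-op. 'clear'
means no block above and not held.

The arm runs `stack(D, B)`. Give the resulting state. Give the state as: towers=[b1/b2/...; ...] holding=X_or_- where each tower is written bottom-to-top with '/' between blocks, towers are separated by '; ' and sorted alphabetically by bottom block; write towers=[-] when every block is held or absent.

towers=[A; C; E/G; F/B/D] holding=-

before: towers=[A; C; E/G; F/B] holding=D
pre[stack(D, B)]: holding(D) ✓, clear(B) ✓, D≠B ✓
all met → apply stack(D, B)
after:  towers=[A; C; E/G; F/B/D] holding=-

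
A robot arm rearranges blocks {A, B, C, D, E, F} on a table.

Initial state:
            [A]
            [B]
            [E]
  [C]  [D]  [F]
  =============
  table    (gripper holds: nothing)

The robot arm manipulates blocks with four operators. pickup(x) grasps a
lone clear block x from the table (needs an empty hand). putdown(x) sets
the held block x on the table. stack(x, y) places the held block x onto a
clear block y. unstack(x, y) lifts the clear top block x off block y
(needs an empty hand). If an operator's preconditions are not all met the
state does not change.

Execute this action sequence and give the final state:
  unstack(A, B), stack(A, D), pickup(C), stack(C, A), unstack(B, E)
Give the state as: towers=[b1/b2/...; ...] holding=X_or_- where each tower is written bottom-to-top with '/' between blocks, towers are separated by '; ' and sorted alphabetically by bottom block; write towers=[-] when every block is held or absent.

step 1 (unstack(A, B)): towers=[C; D; F/E/B] holding=A
step 2 (stack(A, D)): towers=[C; D/A; F/E/B] holding=-
step 3 (pickup(C)): towers=[D/A; F/E/B] holding=C
step 4 (stack(C, A)): towers=[D/A/C; F/E/B] holding=-
step 5 (unstack(B, E)): towers=[D/A/C; F/E] holding=B

towers=[D/A/C; F/E] holding=B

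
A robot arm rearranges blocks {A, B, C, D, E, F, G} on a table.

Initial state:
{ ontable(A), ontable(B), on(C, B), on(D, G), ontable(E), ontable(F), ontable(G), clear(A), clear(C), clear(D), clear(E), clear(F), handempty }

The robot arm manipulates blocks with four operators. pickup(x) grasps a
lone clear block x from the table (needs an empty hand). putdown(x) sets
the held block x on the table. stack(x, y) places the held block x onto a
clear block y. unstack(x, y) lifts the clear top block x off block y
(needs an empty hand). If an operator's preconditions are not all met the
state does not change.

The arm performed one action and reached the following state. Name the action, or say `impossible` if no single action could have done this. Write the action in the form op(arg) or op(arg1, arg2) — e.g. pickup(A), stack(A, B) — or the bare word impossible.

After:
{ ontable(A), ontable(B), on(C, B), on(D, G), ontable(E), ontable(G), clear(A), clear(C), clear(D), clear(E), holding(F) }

target: towers=[A; B/C; E; G/D] holding=F
         pickup(F) → towers=[A; B/C; E; G/D] holding=F  ← match
     unstack(D, G) → towers=[A; B/C; E; F; G] holding=D
         pickup(A) → towers=[B/C; E; F; G/D] holding=A
         pickup(E) → towers=[A; B/C; F; G/D] holding=E
     unstack(C, B) → towers=[A; B; E; F; G/D] holding=C

pickup(F)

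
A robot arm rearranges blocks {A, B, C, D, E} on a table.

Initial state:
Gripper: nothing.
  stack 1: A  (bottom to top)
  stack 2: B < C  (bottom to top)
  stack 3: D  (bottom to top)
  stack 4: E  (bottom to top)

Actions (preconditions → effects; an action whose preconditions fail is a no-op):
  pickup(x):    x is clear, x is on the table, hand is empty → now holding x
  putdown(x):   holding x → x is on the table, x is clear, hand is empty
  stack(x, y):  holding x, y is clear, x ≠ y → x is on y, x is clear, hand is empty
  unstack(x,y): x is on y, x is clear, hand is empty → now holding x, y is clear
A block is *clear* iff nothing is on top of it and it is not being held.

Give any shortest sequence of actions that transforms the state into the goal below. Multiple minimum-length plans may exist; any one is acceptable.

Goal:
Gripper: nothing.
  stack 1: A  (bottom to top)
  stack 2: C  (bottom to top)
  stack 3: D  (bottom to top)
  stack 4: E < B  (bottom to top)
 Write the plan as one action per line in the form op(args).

step 1 (unstack(C, B)): towers=[A; B; D; E] holding=C
step 2 (putdown(C)): towers=[A; B; C; D; E] holding=-
step 3 (pickup(B)): towers=[A; C; D; E] holding=B
step 4 (stack(B, E)): towers=[A; C; D; E/B] holding=-
goal check: towers=[A; C; D; E/B] holding=- — reached (length 4, optimal by BFS)

unstack(C, B)
putdown(C)
pickup(B)
stack(B, E)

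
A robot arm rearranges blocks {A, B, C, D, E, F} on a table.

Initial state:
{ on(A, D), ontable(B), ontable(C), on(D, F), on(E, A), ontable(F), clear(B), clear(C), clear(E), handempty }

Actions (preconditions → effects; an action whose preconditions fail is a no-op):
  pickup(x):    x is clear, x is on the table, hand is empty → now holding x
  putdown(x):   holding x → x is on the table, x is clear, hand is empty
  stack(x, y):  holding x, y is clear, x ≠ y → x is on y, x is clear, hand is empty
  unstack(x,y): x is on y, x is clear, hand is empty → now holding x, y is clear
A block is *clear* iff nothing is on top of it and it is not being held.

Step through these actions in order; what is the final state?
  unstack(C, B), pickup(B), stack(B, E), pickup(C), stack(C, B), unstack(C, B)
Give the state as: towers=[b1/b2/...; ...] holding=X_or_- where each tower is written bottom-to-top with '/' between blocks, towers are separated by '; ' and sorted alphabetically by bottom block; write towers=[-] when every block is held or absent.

step 1 (unstack(C, B)) [no-op]: towers=[B; C; F/D/A/E] holding=-
step 2 (pickup(B)): towers=[C; F/D/A/E] holding=B
step 3 (stack(B, E)): towers=[C; F/D/A/E/B] holding=-
step 4 (pickup(C)): towers=[F/D/A/E/B] holding=C
step 5 (stack(C, B)): towers=[F/D/A/E/B/C] holding=-
step 6 (unstack(C, B)): towers=[F/D/A/E/B] holding=C

towers=[F/D/A/E/B] holding=C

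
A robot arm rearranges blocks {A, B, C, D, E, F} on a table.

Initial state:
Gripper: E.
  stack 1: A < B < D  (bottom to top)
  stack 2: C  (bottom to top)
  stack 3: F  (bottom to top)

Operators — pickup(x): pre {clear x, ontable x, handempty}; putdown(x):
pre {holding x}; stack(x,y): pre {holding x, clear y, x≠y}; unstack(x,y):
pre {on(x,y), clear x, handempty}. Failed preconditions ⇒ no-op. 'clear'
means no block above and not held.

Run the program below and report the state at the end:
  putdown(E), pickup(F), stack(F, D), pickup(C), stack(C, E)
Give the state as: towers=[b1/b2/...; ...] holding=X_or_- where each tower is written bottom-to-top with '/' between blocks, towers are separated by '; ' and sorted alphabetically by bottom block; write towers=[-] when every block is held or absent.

step 1 (putdown(E)): towers=[A/B/D; C; E; F] holding=-
step 2 (pickup(F)): towers=[A/B/D; C; E] holding=F
step 3 (stack(F, D)): towers=[A/B/D/F; C; E] holding=-
step 4 (pickup(C)): towers=[A/B/D/F; E] holding=C
step 5 (stack(C, E)): towers=[A/B/D/F; E/C] holding=-

towers=[A/B/D/F; E/C] holding=-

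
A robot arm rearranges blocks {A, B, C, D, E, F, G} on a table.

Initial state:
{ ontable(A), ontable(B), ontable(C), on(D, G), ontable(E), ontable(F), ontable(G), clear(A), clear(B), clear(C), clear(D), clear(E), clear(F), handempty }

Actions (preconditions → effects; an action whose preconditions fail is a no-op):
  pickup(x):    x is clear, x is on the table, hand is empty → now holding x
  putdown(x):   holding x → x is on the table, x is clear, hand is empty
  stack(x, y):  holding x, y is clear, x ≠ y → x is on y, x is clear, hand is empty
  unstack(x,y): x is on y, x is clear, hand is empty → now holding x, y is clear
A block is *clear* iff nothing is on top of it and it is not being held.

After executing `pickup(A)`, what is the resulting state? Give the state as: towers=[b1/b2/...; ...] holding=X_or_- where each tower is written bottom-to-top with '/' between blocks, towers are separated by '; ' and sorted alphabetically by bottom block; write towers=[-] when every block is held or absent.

before: towers=[A; B; C; E; F; G/D] holding=-
pre[pickup(A)]: clear(A) yes, ontable(A) yes, handempty yes
all met → apply pickup(A)
after:  towers=[B; C; E; F; G/D] holding=A

towers=[B; C; E; F; G/D] holding=A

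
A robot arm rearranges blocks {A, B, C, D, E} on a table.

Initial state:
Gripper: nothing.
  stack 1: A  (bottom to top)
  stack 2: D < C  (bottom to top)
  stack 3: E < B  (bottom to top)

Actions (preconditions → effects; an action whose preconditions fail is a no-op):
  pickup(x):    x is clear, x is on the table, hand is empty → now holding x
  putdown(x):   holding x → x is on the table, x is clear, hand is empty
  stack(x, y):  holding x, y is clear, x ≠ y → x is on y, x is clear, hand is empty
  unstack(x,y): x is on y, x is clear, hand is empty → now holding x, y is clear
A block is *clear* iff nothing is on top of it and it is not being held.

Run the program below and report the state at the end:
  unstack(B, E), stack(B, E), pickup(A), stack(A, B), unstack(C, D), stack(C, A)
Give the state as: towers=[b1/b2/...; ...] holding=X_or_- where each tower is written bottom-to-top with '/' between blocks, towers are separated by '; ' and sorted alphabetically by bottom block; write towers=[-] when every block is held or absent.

step 1 (unstack(B, E)): towers=[A; D/C; E] holding=B
step 2 (stack(B, E)): towers=[A; D/C; E/B] holding=-
step 3 (pickup(A)): towers=[D/C; E/B] holding=A
step 4 (stack(A, B)): towers=[D/C; E/B/A] holding=-
step 5 (unstack(C, D)): towers=[D; E/B/A] holding=C
step 6 (stack(C, A)): towers=[D; E/B/A/C] holding=-

towers=[D; E/B/A/C] holding=-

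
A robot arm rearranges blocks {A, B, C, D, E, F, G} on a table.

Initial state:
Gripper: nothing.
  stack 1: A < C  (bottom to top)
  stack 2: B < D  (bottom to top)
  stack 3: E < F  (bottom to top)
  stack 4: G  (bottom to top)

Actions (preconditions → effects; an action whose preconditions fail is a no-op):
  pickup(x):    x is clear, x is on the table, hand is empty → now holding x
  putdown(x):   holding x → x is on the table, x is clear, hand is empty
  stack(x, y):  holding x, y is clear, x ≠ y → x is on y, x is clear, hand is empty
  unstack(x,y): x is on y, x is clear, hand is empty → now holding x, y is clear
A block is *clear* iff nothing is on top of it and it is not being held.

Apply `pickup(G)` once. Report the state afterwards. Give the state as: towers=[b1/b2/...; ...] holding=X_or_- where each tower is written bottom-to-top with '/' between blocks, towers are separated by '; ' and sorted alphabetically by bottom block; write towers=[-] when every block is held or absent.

towers=[A/C; B/D; E/F] holding=G

before: towers=[A/C; B/D; E/F; G] holding=-
pre[pickup(G)]: clear(G) yes, ontable(G) yes, handempty yes
all met → apply pickup(G)
after:  towers=[A/C; B/D; E/F] holding=G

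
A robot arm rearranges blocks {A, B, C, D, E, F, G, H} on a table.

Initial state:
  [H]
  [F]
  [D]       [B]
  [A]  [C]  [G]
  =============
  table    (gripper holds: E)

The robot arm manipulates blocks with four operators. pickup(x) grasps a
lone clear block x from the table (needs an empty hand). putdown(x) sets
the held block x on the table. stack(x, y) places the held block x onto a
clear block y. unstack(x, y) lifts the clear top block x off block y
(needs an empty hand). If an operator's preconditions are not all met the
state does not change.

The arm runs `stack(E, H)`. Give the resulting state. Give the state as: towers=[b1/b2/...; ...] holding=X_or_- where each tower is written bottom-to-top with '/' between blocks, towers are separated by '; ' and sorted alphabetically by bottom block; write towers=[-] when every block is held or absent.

before: towers=[A/D/F/H; C; G/B] holding=E
pre[stack(E, H)]: holding(E) ok, clear(H) ok, E≠H ok
all met → apply stack(E, H)
after:  towers=[A/D/F/H/E; C; G/B] holding=-

towers=[A/D/F/H/E; C; G/B] holding=-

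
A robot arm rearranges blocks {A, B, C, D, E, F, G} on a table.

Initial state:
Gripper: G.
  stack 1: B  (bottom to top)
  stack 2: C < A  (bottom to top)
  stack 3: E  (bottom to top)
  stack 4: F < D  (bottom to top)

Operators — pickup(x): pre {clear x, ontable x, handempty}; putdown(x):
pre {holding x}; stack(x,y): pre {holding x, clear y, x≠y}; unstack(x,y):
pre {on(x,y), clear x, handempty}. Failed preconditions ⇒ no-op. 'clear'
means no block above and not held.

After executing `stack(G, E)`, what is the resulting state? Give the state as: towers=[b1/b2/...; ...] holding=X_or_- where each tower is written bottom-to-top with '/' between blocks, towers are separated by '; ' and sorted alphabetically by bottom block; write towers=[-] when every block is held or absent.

towers=[B; C/A; E/G; F/D] holding=-

before: towers=[B; C/A; E; F/D] holding=G
pre[stack(G, E)]: holding(G) ✓, clear(E) ✓, G≠E ✓
all met → apply stack(G, E)
after:  towers=[B; C/A; E/G; F/D] holding=-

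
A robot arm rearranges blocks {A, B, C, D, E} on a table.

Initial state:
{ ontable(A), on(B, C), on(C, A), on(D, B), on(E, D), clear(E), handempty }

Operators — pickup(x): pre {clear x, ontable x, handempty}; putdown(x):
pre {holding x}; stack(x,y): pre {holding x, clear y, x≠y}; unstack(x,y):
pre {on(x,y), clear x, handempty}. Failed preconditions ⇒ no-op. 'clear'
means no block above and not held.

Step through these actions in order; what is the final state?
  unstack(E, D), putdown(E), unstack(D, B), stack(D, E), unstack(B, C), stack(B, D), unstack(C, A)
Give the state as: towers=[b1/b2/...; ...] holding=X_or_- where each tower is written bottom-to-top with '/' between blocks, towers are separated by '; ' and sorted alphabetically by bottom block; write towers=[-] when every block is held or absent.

towers=[A; E/D/B] holding=C

step 1 (unstack(E, D)): towers=[A/C/B/D] holding=E
step 2 (putdown(E)): towers=[A/C/B/D; E] holding=-
step 3 (unstack(D, B)): towers=[A/C/B; E] holding=D
step 4 (stack(D, E)): towers=[A/C/B; E/D] holding=-
step 5 (unstack(B, C)): towers=[A/C; E/D] holding=B
step 6 (stack(B, D)): towers=[A/C; E/D/B] holding=-
step 7 (unstack(C, A)): towers=[A; E/D/B] holding=C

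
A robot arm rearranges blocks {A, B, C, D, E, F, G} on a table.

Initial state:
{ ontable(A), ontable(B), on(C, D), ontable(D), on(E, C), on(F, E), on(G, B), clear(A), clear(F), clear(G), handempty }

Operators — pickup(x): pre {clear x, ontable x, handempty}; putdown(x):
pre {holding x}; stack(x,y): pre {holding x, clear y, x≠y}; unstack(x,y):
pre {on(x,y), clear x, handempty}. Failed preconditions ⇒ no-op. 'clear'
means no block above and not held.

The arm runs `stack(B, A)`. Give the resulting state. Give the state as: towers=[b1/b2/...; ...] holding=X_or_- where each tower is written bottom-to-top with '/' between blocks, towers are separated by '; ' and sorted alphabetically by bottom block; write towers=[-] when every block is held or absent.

towers=[A; B/G; D/C/E/F] holding=-

before: towers=[A; B/G; D/C/E/F] holding=-
pre[stack(B, A)]: holding(B) no, clear(A) yes, B≠A yes
holding(B) unmet → stack(B, A) is a no-op
after:  towers=[A; B/G; D/C/E/F] holding=-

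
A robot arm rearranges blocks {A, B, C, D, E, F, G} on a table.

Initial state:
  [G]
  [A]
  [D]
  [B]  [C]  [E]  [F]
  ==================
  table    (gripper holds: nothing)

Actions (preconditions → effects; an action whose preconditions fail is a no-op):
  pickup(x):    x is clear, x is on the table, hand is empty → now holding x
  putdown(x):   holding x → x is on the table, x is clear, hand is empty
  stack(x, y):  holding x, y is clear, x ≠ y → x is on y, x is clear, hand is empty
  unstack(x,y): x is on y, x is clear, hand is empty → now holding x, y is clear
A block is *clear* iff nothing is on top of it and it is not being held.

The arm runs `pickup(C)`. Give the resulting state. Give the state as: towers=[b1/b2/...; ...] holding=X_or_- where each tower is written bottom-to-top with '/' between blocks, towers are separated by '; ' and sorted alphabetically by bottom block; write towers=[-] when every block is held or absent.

before: towers=[B/D/A/G; C; E; F] holding=-
pre[pickup(C)]: clear(C) yes, ontable(C) yes, handempty yes
all met → apply pickup(C)
after:  towers=[B/D/A/G; E; F] holding=C

towers=[B/D/A/G; E; F] holding=C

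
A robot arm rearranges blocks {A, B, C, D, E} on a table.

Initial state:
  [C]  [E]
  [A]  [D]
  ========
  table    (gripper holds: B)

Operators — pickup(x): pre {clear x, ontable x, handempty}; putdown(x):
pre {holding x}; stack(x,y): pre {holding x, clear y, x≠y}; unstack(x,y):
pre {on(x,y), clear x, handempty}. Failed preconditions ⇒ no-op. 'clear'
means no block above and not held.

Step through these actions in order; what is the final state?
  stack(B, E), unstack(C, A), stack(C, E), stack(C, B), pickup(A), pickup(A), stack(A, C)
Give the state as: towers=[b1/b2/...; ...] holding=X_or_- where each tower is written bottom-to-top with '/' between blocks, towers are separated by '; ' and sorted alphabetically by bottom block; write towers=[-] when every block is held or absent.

towers=[D/E/B/C/A] holding=-

step 1 (stack(B, E)): towers=[A/C; D/E/B] holding=-
step 2 (unstack(C, A)): towers=[A; D/E/B] holding=C
step 3 (stack(C, E)) [no-op]: towers=[A; D/E/B] holding=C
step 4 (stack(C, B)): towers=[A; D/E/B/C] holding=-
step 5 (pickup(A)): towers=[D/E/B/C] holding=A
step 6 (pickup(A)) [no-op]: towers=[D/E/B/C] holding=A
step 7 (stack(A, C)): towers=[D/E/B/C/A] holding=-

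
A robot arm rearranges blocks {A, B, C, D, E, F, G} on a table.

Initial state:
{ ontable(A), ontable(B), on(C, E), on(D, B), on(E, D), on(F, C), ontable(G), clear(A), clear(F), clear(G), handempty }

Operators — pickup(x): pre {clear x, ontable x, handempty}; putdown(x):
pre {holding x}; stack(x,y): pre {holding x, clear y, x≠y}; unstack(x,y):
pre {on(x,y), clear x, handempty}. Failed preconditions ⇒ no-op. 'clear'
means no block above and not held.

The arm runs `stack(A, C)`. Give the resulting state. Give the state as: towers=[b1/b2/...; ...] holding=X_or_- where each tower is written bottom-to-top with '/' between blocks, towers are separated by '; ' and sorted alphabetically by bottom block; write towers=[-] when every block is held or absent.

before: towers=[A; B/D/E/C/F; G] holding=-
pre[stack(A, C)]: holding(A) no, clear(C) no, A≠C yes
holding(A), clear(C) unmet → stack(A, C) is a no-op
after:  towers=[A; B/D/E/C/F; G] holding=-

towers=[A; B/D/E/C/F; G] holding=-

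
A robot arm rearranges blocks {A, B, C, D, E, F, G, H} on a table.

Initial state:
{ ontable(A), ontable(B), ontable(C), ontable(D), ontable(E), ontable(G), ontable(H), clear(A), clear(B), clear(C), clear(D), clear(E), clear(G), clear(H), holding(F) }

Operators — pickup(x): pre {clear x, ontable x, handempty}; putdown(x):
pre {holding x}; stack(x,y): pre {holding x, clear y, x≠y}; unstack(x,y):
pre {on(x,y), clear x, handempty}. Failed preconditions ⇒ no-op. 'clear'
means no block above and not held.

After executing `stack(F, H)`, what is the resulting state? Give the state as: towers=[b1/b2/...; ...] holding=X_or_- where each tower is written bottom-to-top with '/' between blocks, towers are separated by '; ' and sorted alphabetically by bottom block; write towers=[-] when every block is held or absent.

before: towers=[A; B; C; D; E; G; H] holding=F
pre[stack(F, H)]: holding(F) ok, clear(H) ok, F≠H ok
all met → apply stack(F, H)
after:  towers=[A; B; C; D; E; G; H/F] holding=-

towers=[A; B; C; D; E; G; H/F] holding=-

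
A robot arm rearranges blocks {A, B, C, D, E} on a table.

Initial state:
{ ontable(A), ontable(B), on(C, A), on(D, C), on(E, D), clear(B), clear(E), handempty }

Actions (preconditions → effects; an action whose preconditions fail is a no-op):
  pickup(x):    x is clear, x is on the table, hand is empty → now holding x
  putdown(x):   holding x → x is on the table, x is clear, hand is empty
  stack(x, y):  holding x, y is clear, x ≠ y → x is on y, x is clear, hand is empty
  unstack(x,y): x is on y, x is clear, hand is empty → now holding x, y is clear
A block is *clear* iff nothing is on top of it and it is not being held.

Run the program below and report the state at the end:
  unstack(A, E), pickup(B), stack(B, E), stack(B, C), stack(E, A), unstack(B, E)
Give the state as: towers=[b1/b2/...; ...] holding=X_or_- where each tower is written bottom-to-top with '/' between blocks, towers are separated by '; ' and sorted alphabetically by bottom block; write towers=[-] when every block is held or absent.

step 1 (unstack(A, E)) [no-op]: towers=[A/C/D/E; B] holding=-
step 2 (pickup(B)): towers=[A/C/D/E] holding=B
step 3 (stack(B, E)): towers=[A/C/D/E/B] holding=-
step 4 (stack(B, C)) [no-op]: towers=[A/C/D/E/B] holding=-
step 5 (stack(E, A)) [no-op]: towers=[A/C/D/E/B] holding=-
step 6 (unstack(B, E)): towers=[A/C/D/E] holding=B

towers=[A/C/D/E] holding=B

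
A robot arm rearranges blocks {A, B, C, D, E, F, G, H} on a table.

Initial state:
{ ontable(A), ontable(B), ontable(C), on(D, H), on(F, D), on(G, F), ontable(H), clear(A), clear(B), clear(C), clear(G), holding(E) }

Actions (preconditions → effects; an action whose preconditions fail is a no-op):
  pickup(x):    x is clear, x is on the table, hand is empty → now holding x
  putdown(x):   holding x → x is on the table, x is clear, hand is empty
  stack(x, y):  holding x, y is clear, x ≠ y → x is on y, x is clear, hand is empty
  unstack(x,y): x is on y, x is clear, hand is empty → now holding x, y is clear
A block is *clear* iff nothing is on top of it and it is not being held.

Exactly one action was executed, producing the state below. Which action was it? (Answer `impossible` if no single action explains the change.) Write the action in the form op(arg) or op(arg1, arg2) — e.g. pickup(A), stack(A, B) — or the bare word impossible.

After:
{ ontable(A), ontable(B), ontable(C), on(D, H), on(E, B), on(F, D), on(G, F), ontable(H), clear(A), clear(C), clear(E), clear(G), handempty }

target: towers=[A; B/E; C; H/D/F/G] holding=-
        putdown(E) → towers=[A; B; C; E; H/D/F/G] holding=-
       stack(E, G) → towers=[A; B; C; H/D/F/G/E] holding=-
       stack(E, A) → towers=[A/E; B; C; H/D/F/G] holding=-
       stack(E, B) → towers=[A; B/E; C; H/D/F/G] holding=-  ← match
       stack(E, C) → towers=[A; B; C/E; H/D/F/G] holding=-

stack(E, B)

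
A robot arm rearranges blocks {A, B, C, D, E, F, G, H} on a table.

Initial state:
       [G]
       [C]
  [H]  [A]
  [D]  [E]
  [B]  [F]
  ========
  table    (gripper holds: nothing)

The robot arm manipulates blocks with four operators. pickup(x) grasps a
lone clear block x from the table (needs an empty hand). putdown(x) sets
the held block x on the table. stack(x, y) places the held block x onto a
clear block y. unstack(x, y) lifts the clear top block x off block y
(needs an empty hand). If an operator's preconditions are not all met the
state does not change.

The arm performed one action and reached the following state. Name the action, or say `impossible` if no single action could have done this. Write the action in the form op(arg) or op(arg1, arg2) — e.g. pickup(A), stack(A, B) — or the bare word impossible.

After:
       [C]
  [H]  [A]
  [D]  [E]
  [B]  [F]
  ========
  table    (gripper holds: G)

unstack(G, C)

target: towers=[B/D/H; F/E/A/C] holding=G
     unstack(G, C) → towers=[B/D/H; F/E/A/C] holding=G  ← match
     unstack(H, D) → towers=[B/D; F/E/A/C/G] holding=H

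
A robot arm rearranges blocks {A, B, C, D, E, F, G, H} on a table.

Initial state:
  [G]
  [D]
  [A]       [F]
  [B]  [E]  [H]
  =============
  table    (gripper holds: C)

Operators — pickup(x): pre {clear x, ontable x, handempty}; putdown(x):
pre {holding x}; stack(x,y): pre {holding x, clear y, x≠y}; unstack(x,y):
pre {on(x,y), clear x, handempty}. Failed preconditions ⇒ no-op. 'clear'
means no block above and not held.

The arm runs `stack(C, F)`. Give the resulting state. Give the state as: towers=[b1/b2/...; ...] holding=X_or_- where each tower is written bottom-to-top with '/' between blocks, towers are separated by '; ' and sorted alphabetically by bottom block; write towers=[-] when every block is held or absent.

towers=[B/A/D/G; E; H/F/C] holding=-

before: towers=[B/A/D/G; E; H/F] holding=C
pre[stack(C, F)]: holding(C) yes, clear(F) yes, C≠F yes
all met → apply stack(C, F)
after:  towers=[B/A/D/G; E; H/F/C] holding=-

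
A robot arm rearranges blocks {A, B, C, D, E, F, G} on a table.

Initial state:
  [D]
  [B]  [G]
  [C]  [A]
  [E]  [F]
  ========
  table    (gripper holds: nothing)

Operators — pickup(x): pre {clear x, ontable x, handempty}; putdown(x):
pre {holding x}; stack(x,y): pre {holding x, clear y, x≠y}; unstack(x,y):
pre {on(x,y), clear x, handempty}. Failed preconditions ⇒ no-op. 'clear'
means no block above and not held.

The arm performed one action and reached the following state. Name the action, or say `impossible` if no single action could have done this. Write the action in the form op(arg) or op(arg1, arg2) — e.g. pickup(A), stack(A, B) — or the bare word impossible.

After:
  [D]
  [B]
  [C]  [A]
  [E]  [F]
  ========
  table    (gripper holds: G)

unstack(G, A)

target: towers=[E/C/B/D; F/A] holding=G
     unstack(G, A) → towers=[E/C/B/D; F/A] holding=G  ← match
     unstack(D, B) → towers=[E/C/B; F/A/G] holding=D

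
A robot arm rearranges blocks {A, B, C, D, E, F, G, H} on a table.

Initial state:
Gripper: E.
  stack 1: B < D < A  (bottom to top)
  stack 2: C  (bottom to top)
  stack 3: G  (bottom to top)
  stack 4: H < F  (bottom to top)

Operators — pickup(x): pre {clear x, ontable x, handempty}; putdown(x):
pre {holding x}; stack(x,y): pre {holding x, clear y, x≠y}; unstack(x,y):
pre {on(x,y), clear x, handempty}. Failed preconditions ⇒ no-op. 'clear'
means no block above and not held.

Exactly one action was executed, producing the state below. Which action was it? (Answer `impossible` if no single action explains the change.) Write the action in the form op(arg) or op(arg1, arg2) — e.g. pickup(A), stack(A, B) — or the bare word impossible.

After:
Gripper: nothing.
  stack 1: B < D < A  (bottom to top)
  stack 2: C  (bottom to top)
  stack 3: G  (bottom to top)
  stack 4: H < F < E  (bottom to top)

stack(E, F)

target: towers=[B/D/A; C; G; H/F/E] holding=-
        putdown(E) → towers=[B/D/A; C; E; G; H/F] holding=-
       stack(E, G) → towers=[B/D/A; C; G/E; H/F] holding=-
       stack(E, A) → towers=[B/D/A/E; C; G; H/F] holding=-
       stack(E, F) → towers=[B/D/A; C; G; H/F/E] holding=-  ← match
       stack(E, C) → towers=[B/D/A; C/E; G; H/F] holding=-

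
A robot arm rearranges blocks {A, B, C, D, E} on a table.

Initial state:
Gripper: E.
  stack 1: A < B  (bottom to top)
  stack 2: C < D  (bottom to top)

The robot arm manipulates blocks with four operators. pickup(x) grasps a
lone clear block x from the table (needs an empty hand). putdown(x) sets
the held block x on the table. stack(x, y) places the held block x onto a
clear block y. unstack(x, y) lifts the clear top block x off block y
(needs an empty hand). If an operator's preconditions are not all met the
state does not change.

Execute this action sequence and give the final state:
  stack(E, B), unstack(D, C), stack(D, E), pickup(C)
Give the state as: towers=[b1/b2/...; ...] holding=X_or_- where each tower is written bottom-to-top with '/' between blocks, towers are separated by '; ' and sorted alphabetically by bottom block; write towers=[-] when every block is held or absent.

step 1 (stack(E, B)): towers=[A/B/E; C/D] holding=-
step 2 (unstack(D, C)): towers=[A/B/E; C] holding=D
step 3 (stack(D, E)): towers=[A/B/E/D; C] holding=-
step 4 (pickup(C)): towers=[A/B/E/D] holding=C

towers=[A/B/E/D] holding=C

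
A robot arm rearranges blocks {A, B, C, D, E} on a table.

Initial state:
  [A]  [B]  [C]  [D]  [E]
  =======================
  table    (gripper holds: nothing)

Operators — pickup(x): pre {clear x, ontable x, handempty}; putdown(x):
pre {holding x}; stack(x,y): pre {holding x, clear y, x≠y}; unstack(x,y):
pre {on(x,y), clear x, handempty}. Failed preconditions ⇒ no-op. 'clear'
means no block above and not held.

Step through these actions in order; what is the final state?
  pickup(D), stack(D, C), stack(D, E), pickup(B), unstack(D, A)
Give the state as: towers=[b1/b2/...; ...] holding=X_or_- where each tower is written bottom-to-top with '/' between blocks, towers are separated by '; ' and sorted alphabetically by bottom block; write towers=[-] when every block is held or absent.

towers=[A; C/D; E] holding=B

step 1 (pickup(D)): towers=[A; B; C; E] holding=D
step 2 (stack(D, C)): towers=[A; B; C/D; E] holding=-
step 3 (stack(D, E)) [no-op]: towers=[A; B; C/D; E] holding=-
step 4 (pickup(B)): towers=[A; C/D; E] holding=B
step 5 (unstack(D, A)) [no-op]: towers=[A; C/D; E] holding=B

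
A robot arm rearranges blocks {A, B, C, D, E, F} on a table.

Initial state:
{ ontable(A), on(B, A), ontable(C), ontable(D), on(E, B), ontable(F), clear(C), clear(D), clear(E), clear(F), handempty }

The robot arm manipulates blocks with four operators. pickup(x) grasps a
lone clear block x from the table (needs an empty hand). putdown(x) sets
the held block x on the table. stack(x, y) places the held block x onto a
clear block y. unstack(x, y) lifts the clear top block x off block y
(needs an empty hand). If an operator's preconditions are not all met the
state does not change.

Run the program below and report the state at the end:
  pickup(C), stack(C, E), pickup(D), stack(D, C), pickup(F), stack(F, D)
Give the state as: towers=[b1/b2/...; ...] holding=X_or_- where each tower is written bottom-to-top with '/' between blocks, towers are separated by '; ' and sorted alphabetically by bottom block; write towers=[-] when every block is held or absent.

towers=[A/B/E/C/D/F] holding=-

step 1 (pickup(C)): towers=[A/B/E; D; F] holding=C
step 2 (stack(C, E)): towers=[A/B/E/C; D; F] holding=-
step 3 (pickup(D)): towers=[A/B/E/C; F] holding=D
step 4 (stack(D, C)): towers=[A/B/E/C/D; F] holding=-
step 5 (pickup(F)): towers=[A/B/E/C/D] holding=F
step 6 (stack(F, D)): towers=[A/B/E/C/D/F] holding=-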